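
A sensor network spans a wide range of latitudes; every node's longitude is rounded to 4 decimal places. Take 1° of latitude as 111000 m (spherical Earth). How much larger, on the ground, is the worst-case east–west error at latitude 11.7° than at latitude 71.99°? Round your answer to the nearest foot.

Rounding to 4 decimal places leaves the longitude within ±5e-05° of the true value.
Error at 11.7° = 5e-05° × 111000 × cos 11.7° ≈ 5.55 × 0.9792 = 5.4347 m.
Error at 71.99° = 5e-05° × 111000 × cos 71.99° ≈ 5.55 × 0.3092 = 1.716 m.
So the lower-latitude error exceeds the higher by 5.4347 − 1.716 = 3.7187 m.
Converting: 3.71872 m × 3.2808 ft/m ≈ 12.201 ft.

12 feet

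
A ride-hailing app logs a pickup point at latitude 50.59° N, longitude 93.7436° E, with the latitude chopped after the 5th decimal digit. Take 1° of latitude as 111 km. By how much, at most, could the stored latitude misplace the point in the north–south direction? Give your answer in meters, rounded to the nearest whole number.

1 meters

Truncating at 5 decimal places can drop up to a full unit in the last place, so the latitude may be off by as much as 1e-05°.
So the N–S error is at most 1e-05 × 111000 = 1.11 m.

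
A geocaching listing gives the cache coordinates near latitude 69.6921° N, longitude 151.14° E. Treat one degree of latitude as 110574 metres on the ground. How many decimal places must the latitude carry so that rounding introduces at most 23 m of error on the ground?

One degree of latitude covers 110574 m.
Rounding to N decimal places gives at most 0.5 × 10⁻ᴺ degrees of error, i.e. 0.5 × 10⁻ᴺ × 110574 m.
Need 0.5 × 110574 × 10⁻ᴺ ≤ 23 → 10⁻ᴺ ≤ 4.160e-04, so N ≥ 3.38.
So 4 decimal places suffice (5.53 m); 3 would allow up to 55.3 m.

4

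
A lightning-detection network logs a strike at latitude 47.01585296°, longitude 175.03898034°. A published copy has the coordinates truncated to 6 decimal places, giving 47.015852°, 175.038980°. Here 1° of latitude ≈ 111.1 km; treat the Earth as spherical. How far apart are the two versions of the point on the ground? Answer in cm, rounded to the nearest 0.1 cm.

Δlat = 47.01585296 − 47.015852 = +0.00000096°; Δlon = 175.03898034 − 175.038980 = +0.00000034°.
North–south shift: 0.00000096 × 111100 = 0.106656 m.
East–west at this latitude: 0.00000034° × 111100 × cos 47.0159° ≈ 0.00000034 × 75747.5 = 0.0257542 m.
Hypotenuse of the two orthogonal shifts: √(0.106656² + 0.0257542²) = 0.109721 m.
That is 0.109721 m = 10.972 cm.

11.0 cm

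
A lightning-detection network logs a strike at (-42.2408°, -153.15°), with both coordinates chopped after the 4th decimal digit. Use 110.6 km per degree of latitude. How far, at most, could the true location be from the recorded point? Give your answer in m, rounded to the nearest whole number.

14 m

Truncating at 4 decimal places can drop up to a full unit in the last place, so each coordinate may be off by as much as 0.0001°.
North–south component: 0.0001° × 110600 = 11.06 m.
E–W at 42.2408°: 0.0001° × 110600 × cos 42.2408° = 0.0001 × 110600 × 0.7403 ≈ 8.18801 m.
The two errors are perpendicular, so the maximum displacement is √(11.06² + 8.18801²) ≈ 13.7611 m.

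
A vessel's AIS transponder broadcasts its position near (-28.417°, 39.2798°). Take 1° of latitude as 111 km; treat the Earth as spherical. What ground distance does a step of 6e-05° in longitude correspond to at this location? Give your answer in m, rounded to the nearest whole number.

6 m

At 28.417° a degree of longitude is 111000 × cos 28.417° ≈ 97625.3 m, so 6e-05° corresponds to 5.85752 m.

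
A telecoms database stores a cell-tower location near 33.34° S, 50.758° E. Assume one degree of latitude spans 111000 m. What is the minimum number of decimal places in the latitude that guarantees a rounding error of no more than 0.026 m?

7

One degree of latitude covers 111000 m.
Rounding to N decimal places gives at most 0.5 × 10⁻ᴺ degrees of error, i.e. 0.5 × 10⁻ᴺ × 111000 m.
Setting 55500 × 10⁻ᴺ ≤ 0.026 gives 10ᴺ ≥ 2.135e+06, i.e. N ≥ 6.33.
At 6 places the error can reach 0.0555 m, but 7 places keeps it to 0.00555 m.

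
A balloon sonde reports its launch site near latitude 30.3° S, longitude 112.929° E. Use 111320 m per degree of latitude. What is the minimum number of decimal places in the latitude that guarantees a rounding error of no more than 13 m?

4

One degree of latitude covers 111320 m.
Rounding to N decimal places gives at most 0.5 × 10⁻ᴺ degrees of error, i.e. 0.5 × 10⁻ᴺ × 111320 m.
Need 0.5 × 111320 × 10⁻ᴺ ≤ 13 → 10⁻ᴺ ≤ 2.336e-04, so N ≥ 3.63.
N = 3 would give 55.7 m (too coarse); N = 4 gives 5.57 m ≤ 13 m.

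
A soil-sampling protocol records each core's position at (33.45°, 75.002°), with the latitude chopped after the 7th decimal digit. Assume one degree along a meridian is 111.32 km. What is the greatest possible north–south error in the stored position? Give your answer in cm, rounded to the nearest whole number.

Truncating at 7 decimal places can drop up to a full unit in the last place, so the latitude may be off by as much as 1e-07°.
North–south distance: 1e-07° × 111320 m/° = 0.011132 m.
That is 0.011132 m = 1.1132 cm.

1 cm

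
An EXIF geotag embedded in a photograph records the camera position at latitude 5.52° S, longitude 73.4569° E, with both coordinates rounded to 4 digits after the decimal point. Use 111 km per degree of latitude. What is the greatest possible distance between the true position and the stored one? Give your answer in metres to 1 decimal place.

Rounding to 4 decimal places leaves each coordinate within ±5e-05° of the true value.
N–S: 5e-05° × 111000 m/° = 5.55 m.
E–W at 5.52°: 5e-05° × 111000 × cos 5.52° = 5e-05 × 111000 × 0.9954 ≈ 5.52426 m.
Worst case both components are at the extreme and orthogonal: √(5.55² + 5.52426²) ≈ 7.83071 m.

7.8 metres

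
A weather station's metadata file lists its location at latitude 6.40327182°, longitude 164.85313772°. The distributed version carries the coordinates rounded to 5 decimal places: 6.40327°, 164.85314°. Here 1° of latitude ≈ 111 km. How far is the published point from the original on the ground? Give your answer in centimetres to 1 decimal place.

32.3 centimetres

Δlat = 6.40327182 − 6.40327 = +0.00000182°; Δlon = 164.85313772 − 164.85314 = -0.00000228°.
N–S: 0.00000182° × 111000 m/° = 0.20202 m.
E–W at 6.40327°: -0.00000228° × 111000 × cos 6.40327° = -0.00000228 × 111000 × 0.9938 ≈ -0.251501 m.
Distance: √(0.20202² + 0.251501²) ≈ 0.322591 m.
That is 0.322591 m = 32.259 cm.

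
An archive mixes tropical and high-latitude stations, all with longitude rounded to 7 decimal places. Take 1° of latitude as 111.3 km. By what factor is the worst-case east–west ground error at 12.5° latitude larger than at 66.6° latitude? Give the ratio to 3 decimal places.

Rounding to 7 decimal places leaves the longitude within ±5e-08° of the true value.
At 12.5°: 5e-08° × 111300 × cos 12.5° = 5e-08 × 111300 × 0.9763 ≈ 0.0054331 m.
At 66.6°: 5e-08° × 111300 × cos 66.6° = 5e-08 × 111300 × 0.3971 ≈ 0.0022101 m.
Ratio: 0.0054331 / 0.0022101 = cos 12.5° / cos 66.6° ≈ 2.4583.

2.458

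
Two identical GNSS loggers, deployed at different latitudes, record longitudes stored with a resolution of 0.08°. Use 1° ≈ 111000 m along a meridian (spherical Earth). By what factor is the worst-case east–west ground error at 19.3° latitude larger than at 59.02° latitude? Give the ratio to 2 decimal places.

1.83

With a 0.08° grid the true value lies within half a step, ±0.08°/2 = ±0.04°, of the stored one.
Error at 19.3° = 0.04° × 111000 × cos 19.3° ≈ 4440 × 0.9438 = 4190.5 m.
Error at 59.02° = 0.04° × 111000 × cos 59.02° ≈ 4440 × 0.5147 = 2285.4 m.
The ratio reduces to cos 19.3° / cos 59.02° = 0.9438/0.5147 ≈ 1.8336.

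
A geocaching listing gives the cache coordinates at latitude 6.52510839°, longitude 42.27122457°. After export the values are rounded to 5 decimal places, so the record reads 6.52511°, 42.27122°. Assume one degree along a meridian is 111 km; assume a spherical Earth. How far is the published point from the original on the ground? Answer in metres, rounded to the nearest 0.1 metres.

0.5 metres

The latitude changed by -0.00000161° and the longitude by +0.00000457°.
North–south shift: -0.00000161 × 111000 = -0.17871 m.
East–west at this latitude: 0.00000457° × 111000 × cos 6.52511° ≈ 0.00000457 × 110281 = 0.503984 m.
Hypotenuse of the two orthogonal shifts: √(0.17871² + 0.503984²) = 0.534731 m.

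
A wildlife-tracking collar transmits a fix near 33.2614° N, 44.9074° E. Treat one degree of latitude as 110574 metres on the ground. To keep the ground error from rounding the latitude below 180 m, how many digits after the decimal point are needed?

One degree of latitude covers 110574 m.
With N decimal places the half-ulp bound is 0.5·10⁻ᴺ°, or 0.5·10⁻ᴺ × 110574 m on the ground.
Setting 55287 × 10⁻ᴺ ≤ 180 gives 10ᴺ ≥ 307.1, i.e. N ≥ 2.49.
N = 2 would give 553 m (too coarse); N = 3 gives 55.3 m ≤ 180 m.

3 decimal places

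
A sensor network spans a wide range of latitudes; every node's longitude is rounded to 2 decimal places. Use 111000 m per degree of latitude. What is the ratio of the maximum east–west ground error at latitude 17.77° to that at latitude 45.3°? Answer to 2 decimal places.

1.35

Rounding to 2 decimal places leaves the longitude within ±0.005° of the true value.
Error at 17.77° = 0.005° × 111000 × cos 17.77° ≈ 555 × 0.9523 = 528.52 m.
Error at 45.3° = 0.005° × 111000 × cos 45.3° ≈ 555 × 0.7034 = 390.38 m.
Ratio: 528.52 / 390.38 = cos 17.77° / cos 45.3° ≈ 1.3538.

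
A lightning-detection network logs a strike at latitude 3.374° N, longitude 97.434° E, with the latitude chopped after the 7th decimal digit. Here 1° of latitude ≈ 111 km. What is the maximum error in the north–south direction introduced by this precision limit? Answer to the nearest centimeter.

1 centimeters

Truncating at 7 decimal places can drop up to a full unit in the last place, so the latitude may be off by as much as 1e-07°.
North–south distance: 1e-07° × 111000 m/° = 0.0111 m.
That is 0.0111 m = 1.11 cm.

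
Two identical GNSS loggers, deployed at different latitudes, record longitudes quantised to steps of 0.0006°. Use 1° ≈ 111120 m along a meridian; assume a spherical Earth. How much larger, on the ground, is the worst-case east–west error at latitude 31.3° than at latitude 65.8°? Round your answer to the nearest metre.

15 metres

With a 0.0006° grid the true value lies within half a step, ±0.0006°/2 = ±0.0003°, of the stored one.
At 31.3°: 0.0003° × 111120 × cos 31.3° = 0.0003 × 111120 × 0.8545 ≈ 28.484 m.
Error at 65.8° = 0.0003° × 111120 × cos 65.8° ≈ 33.336 × 0.4099 = 13.665 m.
Difference: 28.484 − 13.665 = 14.819 m.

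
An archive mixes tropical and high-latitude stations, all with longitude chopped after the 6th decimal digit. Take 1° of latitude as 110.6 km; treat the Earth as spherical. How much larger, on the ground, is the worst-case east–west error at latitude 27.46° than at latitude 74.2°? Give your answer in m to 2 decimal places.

0.07 m

Truncating at 6 decimal places can drop up to a full unit in the last place, so the longitude may be off by as much as 1e-06°.
At 27.46°: 1e-06° × 110600 × cos 27.46° = 1e-06 × 110600 × 0.8873 ≈ 0.098139 m.
At 74.2°: 1e-06° × 110600 × cos 74.2° = 1e-06 × 110600 × 0.2723 ≈ 0.030114 m.
Difference: 0.098139 − 0.030114 = 0.068025 m.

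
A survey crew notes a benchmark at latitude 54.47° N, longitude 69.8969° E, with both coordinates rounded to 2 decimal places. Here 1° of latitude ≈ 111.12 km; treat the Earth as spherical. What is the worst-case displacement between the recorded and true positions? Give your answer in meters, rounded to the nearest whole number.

Rounding to 2 decimal places leaves each coordinate within ±0.005° of the true value.
Latitude error → 0.005 × 111120 = 555.6 m along the meridian.
East–west component at 54.47°: 0.005° × 111120 × cos 54.47° ≈ 0.005 × 64575.1 ≈ 322.875 m.
The two errors are perpendicular, so the maximum displacement is √(555.6² + 322.875²) ≈ 642.604 m.

643 meters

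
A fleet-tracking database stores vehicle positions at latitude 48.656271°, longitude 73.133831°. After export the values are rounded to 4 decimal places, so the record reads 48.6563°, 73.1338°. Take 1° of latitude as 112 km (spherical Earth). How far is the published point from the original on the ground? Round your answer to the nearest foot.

13 feet

The latitude changed by -0.000029° and the longitude by +0.000031°.
North–south shift: -0.000029 × 112000 = -3.248 m.
E–W at 48.6563°: 0.000031° × 112000 × cos 48.6563° = 0.000031 × 112000 × 0.6606 ≈ 2.29351 m.
Distance: √(3.248² + 2.29351²) ≈ 3.97614 m.
Converting: 3.97614 m × 3.2808 ft/m ≈ 13.045 ft.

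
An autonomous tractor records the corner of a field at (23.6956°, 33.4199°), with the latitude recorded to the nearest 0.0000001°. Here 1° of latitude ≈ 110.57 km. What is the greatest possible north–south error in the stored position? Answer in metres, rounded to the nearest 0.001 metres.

0.006 metres

Rounding to 7 decimal places leaves the latitude within ±5e-08° of the true value.
Along the meridian that is 5e-08° × 110570 m/° = 0.0055285 m.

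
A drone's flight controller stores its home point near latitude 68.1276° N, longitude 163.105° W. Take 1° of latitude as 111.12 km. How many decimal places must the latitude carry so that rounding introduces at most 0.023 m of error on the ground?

One degree of latitude covers 111120 m.
With N decimal places the half-ulp bound is 0.5·10⁻ᴺ°, or 0.5·10⁻ᴺ × 111120 m on the ground.
Setting 55560 × 10⁻ᴺ ≤ 0.023 gives 10ᴺ ≥ 2.416e+06, i.e. N ≥ 6.38.
N = 6 would give 0.0556 m (too coarse); N = 7 gives 0.00556 m ≤ 0.023 m.

7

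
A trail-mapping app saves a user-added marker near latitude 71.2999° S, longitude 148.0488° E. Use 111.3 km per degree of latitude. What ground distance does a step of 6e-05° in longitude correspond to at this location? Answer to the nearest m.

2 m

One degree of longitude here spans 111300 × cos 71.2999° = 111300 × 0.3206 ≈ 35684.4 m; 6e-05° of that is 2.14106 m.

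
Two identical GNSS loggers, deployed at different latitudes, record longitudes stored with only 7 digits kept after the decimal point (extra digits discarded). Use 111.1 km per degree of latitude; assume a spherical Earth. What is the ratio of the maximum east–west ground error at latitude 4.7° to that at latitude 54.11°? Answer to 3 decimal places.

1.700

Truncating at 7 decimal places can drop up to a full unit in the last place, so the longitude may be off by as much as 1e-07°.
At 4.7°: 1e-07° × 111100 × cos 4.7° = 1e-07 × 111100 × 0.9966 ≈ 0.011073 m.
Error at 54.11° = 1e-07° × 111100 × cos 54.11° ≈ 0.01111 × 0.5862 = 0.006513 m.
Ratio: 0.011073 / 0.006513 = cos 4.7° / cos 54.11° ≈ 1.7001.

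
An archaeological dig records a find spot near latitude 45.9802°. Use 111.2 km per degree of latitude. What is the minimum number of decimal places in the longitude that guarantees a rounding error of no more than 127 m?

3

At 45.9802° one degree of longitude covers 111200 × cos 45.9802° ≈ 111200 × 0.6949 ≈ 77273.6 m.
With N decimal places the half-ulp bound is 0.5·10⁻ᴺ°, or 0.5·10⁻ᴺ × 77273.6 m on the ground.
Need 0.5 × 77273.6 × 10⁻ᴺ ≤ 127 → 10⁻ᴺ ≤ 3.287e-03, so N ≥ 2.48.
So 3 decimal places suffice (38.6 m); 2 would allow up to 386 m.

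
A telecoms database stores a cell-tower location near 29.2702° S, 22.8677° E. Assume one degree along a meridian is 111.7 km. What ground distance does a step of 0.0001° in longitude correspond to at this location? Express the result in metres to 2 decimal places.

9.74 metres

One degree of longitude here spans 111700 × cos 29.2702° = 111700 × 0.8723 ≈ 97438.6 m; 0.0001° of that is 9.74386 m.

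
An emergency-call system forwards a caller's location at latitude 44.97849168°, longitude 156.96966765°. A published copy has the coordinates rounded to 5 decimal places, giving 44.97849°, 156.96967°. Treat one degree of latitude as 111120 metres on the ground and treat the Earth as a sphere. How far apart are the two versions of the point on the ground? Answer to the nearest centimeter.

26 centimeters

Δlat = 44.97849168 − 44.97849 = +0.00000168°; Δlon = 156.96966765 − 156.96967 = -0.00000235°.
North–south shift: 0.00000168 × 111120 = 0.186682 m.
E–W at 44.9785°: -0.00000235° × 111120 × cos 44.9785° = -0.00000235 × 111120 × 0.7074 ≈ -0.184718 m.
Combined displacement = (0.186682² + 0.184718²)^½ ≈ 0.262623 m.
That is 0.262623 m = 26.262 cm.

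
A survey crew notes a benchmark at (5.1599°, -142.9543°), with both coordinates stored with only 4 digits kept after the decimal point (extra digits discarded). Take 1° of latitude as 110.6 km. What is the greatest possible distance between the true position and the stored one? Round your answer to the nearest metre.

Truncating at 4 decimal places can drop up to a full unit in the last place, so each coordinate may be off by as much as 0.0001°.
N–S: 0.0001° × 110600 m/° = 11.06 m.
East–west component at 5.1599°: 0.0001° × 110600 × cos 5.1599° ≈ 0.0001 × 110152 ≈ 11.0152 m.
Worst case both components are at the extreme and orthogonal: √(11.06² + 11.0152²) ≈ 15.6095 m.

16 metres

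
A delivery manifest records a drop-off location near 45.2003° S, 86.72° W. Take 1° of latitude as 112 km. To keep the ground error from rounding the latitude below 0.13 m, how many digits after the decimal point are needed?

One degree of latitude covers 112000 m.
Rounding to N decimal places gives at most 0.5 × 10⁻ᴺ degrees of error, i.e. 0.5 × 10⁻ᴺ × 112000 m.
Need 0.5 × 112000 × 10⁻ᴺ ≤ 0.13 → 10⁻ᴺ ≤ 2.321e-06, so N ≥ 5.63.
So 6 decimal places suffice (0.056 m); 5 would allow up to 0.56 m.

6 decimal places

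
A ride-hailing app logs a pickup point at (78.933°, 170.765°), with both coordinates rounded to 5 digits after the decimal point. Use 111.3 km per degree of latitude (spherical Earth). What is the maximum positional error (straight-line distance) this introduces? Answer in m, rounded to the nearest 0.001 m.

Rounding to 5 decimal places leaves each coordinate within ±5e-06° of the true value.
N–S: 5e-06° × 111300 m/° = 0.5565 m.
East–west component at 78.933°: 5e-06° × 111300 × cos 78.933° ≈ 5e-06 × 21364.8 ≈ 0.106824 m.
Combining orthogonally: (0.5565² + 0.106824²)^½ ≈ 0.56666 m.

0.567 m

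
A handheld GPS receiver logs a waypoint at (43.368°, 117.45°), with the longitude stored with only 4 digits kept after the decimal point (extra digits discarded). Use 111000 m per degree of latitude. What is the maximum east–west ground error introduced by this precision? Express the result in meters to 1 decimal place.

Truncating at 4 decimal places can drop up to a full unit in the last place, so the longitude may be off by as much as 0.0001°.
One degree of longitude at 43.368° is 111000 × cos 43.368° ≈ 111000 × 0.7270 = 80692.4 m.
Maximum E–W displacement: 0.0001 × 80692.4 = 8.06924 m.

8.1 meters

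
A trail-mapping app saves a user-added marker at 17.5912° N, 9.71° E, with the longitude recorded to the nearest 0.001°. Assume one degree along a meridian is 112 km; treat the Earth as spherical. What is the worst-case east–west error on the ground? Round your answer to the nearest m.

53 m

Rounding to 3 decimal places leaves the longitude within ±0.0005° of the true value.
At latitude 17.5912° a degree of longitude spans 112000 m × cos 17.5912° = 112000 × 0.9532 ≈ 106763 m.
So at most 0.0005° × 106763 ≈ 53.3813 m east–west.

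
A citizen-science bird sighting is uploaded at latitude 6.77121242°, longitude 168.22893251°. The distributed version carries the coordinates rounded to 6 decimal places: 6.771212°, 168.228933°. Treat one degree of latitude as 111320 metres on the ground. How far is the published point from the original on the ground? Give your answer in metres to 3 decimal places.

The latitude changed by +0.00000042° and the longitude by -0.00000049°.
N–S: 0.00000042° × 111320 m/° = 0.0467544 m.
East–west at this latitude: -0.00000049° × 111320 × cos 6.77121° ≈ -0.00000049 × 110544 = -0.0541663 m.
Distance: √(0.0467544² + 0.0541663²) ≈ 0.0715539 m.

0.072 metres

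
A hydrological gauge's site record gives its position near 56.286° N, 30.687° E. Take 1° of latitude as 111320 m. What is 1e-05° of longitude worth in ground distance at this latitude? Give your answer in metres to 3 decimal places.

One degree of longitude here spans 111320 × cos 56.286° = 111320 × 0.5550 ≈ 61787.9 m; 1e-05° of that is 0.617879 m.

0.618 metres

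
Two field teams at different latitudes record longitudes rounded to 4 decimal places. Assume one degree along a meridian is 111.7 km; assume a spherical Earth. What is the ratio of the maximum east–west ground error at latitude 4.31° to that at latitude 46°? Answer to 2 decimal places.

1.44

Rounding to 4 decimal places leaves the longitude within ±5e-05° of the true value.
Error at 4.31° = 5e-05° × 111700 × cos 4.31° ≈ 5.585 × 0.9972 = 5.5692 m.
Error at 46° = 5e-05° × 111700 × cos 46° ≈ 5.585 × 0.6947 = 3.8797 m.
Ratio: 5.5692 / 3.8797 = cos 4.31° / cos 46° ≈ 1.4355.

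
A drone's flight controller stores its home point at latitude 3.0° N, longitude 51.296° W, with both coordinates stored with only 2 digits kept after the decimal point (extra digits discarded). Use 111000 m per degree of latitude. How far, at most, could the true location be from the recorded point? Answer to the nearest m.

1569 m

Truncating at 2 decimal places can drop up to a full unit in the last place, so each coordinate may be off by as much as 0.01°.
North–south component: 0.01° × 111000 = 1110 m.
East–west component at 3°: 0.01° × 111000 × cos 3° ≈ 0.01 × 110848 ≈ 1108.48 m.
The two errors are perpendicular, so the maximum displacement is √(1110² + 1108.48²) ≈ 1568.7 m.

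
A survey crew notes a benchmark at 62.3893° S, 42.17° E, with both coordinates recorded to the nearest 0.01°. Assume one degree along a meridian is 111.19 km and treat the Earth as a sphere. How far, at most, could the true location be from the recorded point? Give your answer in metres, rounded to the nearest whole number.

Rounding to 2 decimal places leaves each coordinate within ±0.005° of the true value.
North–south component: 0.005° × 111190 = 555.95 m.
E–W at 62.3893°: 0.005° × 111190 × cos 62.3893° = 0.005 × 111190 × 0.4635 ≈ 257.661 m.
Worst case both components are at the extreme and orthogonal: √(555.95² + 257.661²) ≈ 612.756 m.

613 metres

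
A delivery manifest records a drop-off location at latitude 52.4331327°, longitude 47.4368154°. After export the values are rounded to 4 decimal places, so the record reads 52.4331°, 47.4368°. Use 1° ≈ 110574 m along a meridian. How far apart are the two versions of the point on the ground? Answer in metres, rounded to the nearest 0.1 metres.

Δlat = 52.4331327 − 52.4331 = +0.0000327°; Δlon = 47.4368154 − 47.4368 = +0.0000154°.
North–south shift: 0.0000327 × 110574 = 3.61577 m.
E–W at 52.4331°: 0.0000154° × 110574 × cos 52.4331° = 0.0000154 × 110574 × 0.6097 ≈ 1.0382 m.
Combined displacement = (3.61577² + 1.0382²)^½ ≈ 3.76187 m.

3.8 metres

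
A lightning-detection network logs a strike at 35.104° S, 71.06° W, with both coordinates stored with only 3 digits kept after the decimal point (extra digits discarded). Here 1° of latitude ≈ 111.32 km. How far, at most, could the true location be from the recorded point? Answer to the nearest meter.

Truncating at 3 decimal places can drop up to a full unit in the last place, so each coordinate may be off by as much as 0.001°.
N–S: 0.001° × 111320 m/° = 111.32 m.
E–W at 35.104°: 0.001° × 111320 × cos 35.104° = 0.001 × 111320 × 0.8181 ≈ 91.072 m.
The two errors are perpendicular, so the maximum displacement is √(111.32² + 91.072²) ≈ 143.827 m.

144 meters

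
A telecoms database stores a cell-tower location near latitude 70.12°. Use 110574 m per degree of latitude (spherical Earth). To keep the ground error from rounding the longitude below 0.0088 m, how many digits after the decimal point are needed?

At 70.12° one degree of longitude covers 110574 × cos 70.12° ≈ 110574 × 0.3401 ≈ 37600.8 m.
Rounding to N decimal places gives at most 0.5 × 10⁻ᴺ degrees of error, i.e. 0.5 × 10⁻ᴺ × 37600.8 m.
Need 0.5 × 37600.8 × 10⁻ᴺ ≤ 0.0088 → 10⁻ᴺ ≤ 4.681e-07, so N ≥ 6.33.
N = 6 would give 0.0188 m (too coarse); N = 7 gives 0.00188 m ≤ 0.0088 m.

7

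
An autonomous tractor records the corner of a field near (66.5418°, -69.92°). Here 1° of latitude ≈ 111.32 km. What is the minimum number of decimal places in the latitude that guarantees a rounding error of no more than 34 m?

4 decimal places

One degree of latitude covers 111320 m.
Rounding to N decimal places gives at most 0.5 × 10⁻ᴺ degrees of error, i.e. 0.5 × 10⁻ᴺ × 111320 m.
Need 0.5 × 111320 × 10⁻ᴺ ≤ 34 → 10⁻ᴺ ≤ 6.109e-04, so N ≥ 3.21.
N = 3 would give 55.7 m (too coarse); N = 4 gives 5.57 m ≤ 34 m.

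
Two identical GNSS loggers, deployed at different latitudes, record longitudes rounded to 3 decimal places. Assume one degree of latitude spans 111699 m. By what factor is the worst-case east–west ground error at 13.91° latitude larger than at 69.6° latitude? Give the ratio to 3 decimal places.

Rounding to 3 decimal places leaves the longitude within ±0.0005° of the true value.
At 13.91°: 0.0005° × 111699 × cos 13.91° = 0.0005 × 111699 × 0.9707 ≈ 54.212 m.
At 69.6°: 0.0005° × 111699 × cos 69.6° = 0.0005 × 111699 × 0.3486 ≈ 19.468 m.
Ratio: 54.212 / 19.468 = cos 13.91° / cos 69.6° ≈ 2.7847.

2.785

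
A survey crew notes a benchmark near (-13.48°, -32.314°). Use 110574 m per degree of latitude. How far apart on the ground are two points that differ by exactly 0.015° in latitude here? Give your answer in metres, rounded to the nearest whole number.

1659 metres

0.015° × 110574 m/° = 1658.61 m.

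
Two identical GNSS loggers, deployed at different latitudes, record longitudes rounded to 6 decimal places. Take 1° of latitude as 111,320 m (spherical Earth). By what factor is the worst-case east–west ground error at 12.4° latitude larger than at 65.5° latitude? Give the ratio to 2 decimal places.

Rounding to 6 decimal places leaves the longitude within ±5e-07° of the true value.
Error at 12.4° = 5e-07° × 111320 × cos 12.4° ≈ 0.05566 × 0.9767 = 0.054362 m.
Error at 65.5° = 5e-07° × 111320 × cos 65.5° ≈ 0.05566 × 0.4147 = 0.023082 m.
The ratio reduces to cos 12.4° / cos 65.5° = 0.9767/0.4147 ≈ 2.3552.

2.36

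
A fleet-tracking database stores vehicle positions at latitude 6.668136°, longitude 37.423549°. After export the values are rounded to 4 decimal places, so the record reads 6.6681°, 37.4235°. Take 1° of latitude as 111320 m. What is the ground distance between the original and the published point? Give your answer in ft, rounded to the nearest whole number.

Δlat = 6.668136 − 6.6681 = +0.000036°; Δlon = 37.423549 − 37.4235 = +0.000049°.
N–S: 0.000036° × 111320 m/° = 4.00752 m.
East–west at this latitude: 0.000049° × 111320 × cos 6.6681° ≈ 0.000049 × 110567 = 5.41778 m.
Hypotenuse of the two orthogonal shifts: √(4.00752² + 5.41778²) = 6.73889 m.
Converting: 6.73889 m × 3.2808 ft/m ≈ 22.109 ft.

22 ft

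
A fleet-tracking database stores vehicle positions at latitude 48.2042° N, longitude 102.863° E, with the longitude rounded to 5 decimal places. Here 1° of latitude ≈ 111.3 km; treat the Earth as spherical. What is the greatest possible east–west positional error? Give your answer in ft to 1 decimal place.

Rounding to 5 decimal places leaves the longitude within ±5e-06° of the true value.
Parallels shrink by cos φ, so at 48.2042° a degree of longitude is 111300 × 0.6665 ≈ 74179 m.
East–west error: 5e-06° × 74179 m/° ≈ 0.370895 m.
In feet: 0.370895 m ÷ 0.3048 ≈ 1.2168 ft.

1.2 ft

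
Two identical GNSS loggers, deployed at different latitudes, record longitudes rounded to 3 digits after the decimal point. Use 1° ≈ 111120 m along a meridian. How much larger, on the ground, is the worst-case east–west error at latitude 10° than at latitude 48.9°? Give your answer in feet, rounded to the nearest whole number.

60 feet

Rounding to 3 decimal places leaves the longitude within ±0.0005° of the true value.
Error at 10° = 0.0005° × 111120 × cos 10° ≈ 55.56 × 0.9848 = 54.716 m.
At 48.9°: 0.0005° × 111120 × cos 48.9° = 0.0005 × 111120 × 0.6574 ≈ 36.524 m.
Difference: 54.716 − 36.524 = 18.192 m.
Converting: 18.1922 m × 3.2808 ft/m ≈ 59.686 ft.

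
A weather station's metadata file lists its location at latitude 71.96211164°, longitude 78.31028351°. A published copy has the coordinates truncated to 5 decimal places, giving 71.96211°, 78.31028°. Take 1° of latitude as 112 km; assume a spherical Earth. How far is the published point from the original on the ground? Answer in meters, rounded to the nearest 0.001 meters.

The latitude changed by +0.00000164° and the longitude by +0.00000351°.
North–south shift: 0.00000164 × 112000 = 0.18368 m.
E–W at 71.9621°: 0.00000351° × 112000 × cos 71.9621° = 0.00000351 × 112000 × 0.3096 ≈ 0.121728 m.
Combined displacement = (0.18368² + 0.121728²)^½ ≈ 0.220354 m.

0.220 meters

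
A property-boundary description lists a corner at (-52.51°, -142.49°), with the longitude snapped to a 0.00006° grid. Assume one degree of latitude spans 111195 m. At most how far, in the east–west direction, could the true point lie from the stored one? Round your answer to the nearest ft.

7 ft

With a 0.00006° grid the true value lies within half a step, ±0.00006°/2 = ±3e-05°, of the stored one.
One degree of longitude at 52.51° is 111195 × cos 52.51° ≈ 111195 × 0.6086 = 67675.8 m.
East–west error: 3e-05° × 67675.8 m/° ≈ 2.03027 m.
Converting: 2.03027 m × 3.2808 ft/m ≈ 6.661 ft.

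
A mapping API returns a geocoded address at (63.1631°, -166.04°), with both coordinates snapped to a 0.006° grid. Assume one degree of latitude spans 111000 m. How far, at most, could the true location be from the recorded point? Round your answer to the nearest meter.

With a 0.006° grid the true value lies within half a step, ±0.006°/2 = ±0.003°, of the stored one.
North–south component: 0.003° × 111000 = 333 m.
Longitude error → 0.003 × 111000 × cos 63.1631° = 0.003 × 111000 × 0.4515 ≈ 150.334 m.
The two errors are perpendicular, so the maximum displacement is √(333² + 150.334²) ≈ 365.362 m.

365 meters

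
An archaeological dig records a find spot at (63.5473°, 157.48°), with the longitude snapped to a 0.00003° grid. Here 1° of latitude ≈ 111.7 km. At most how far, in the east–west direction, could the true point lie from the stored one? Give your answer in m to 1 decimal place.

With a 0.00003° grid the true value lies within half a step, ±0.00003°/2 = ±1.5e-05°, of the stored one.
One degree of longitude at 63.5473° is 111700 × cos 63.5473° ≈ 111700 × 0.4455 = 49757.8 m.
Maximum E–W displacement: 1.5e-05 × 49757.8 = 0.746366 m.

0.7 m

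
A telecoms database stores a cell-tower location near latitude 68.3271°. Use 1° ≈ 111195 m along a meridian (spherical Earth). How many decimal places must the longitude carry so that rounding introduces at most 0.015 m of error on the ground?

At 68.3271° one degree of longitude covers 111195 × cos 68.3271° ≈ 111195 × 0.3693 ≈ 41065.1 m.
With N decimal places the half-ulp bound is 0.5·10⁻ᴺ°, or 0.5·10⁻ᴺ × 41065.1 m on the ground.
Setting 20532.6 × 10⁻ᴺ ≤ 0.015 gives 10ᴺ ≥ 1.369e+06, i.e. N ≥ 6.14.
So 7 decimal places suffice (0.00205 m); 6 would allow up to 0.0205 m.

7 decimal places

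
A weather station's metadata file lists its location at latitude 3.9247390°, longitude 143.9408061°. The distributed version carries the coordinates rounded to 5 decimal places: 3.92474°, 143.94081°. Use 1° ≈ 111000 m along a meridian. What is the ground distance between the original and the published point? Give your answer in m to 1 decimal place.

0.4 m

The latitude changed by -0.0000010° and the longitude by -0.0000039°.
North–south shift: -0.0000010 × 111000 = -0.111 m.
E–W at 3.92474°: -0.0000039° × 111000 × cos 3.92474° = -0.0000039 × 111000 × 0.9977 ≈ -0.431885 m.
Hypotenuse of the two orthogonal shifts: √(0.111² + 0.431885²) = 0.445921 m.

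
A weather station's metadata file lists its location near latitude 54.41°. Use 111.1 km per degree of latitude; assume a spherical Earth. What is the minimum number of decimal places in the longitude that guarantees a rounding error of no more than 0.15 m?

6 decimal places

At 54.41° one degree of longitude covers 111100 × cos 54.41° ≈ 111100 × 0.5820 ≈ 64658.1 m.
Rounding to N decimal places gives at most 0.5 × 10⁻ᴺ degrees of error, i.e. 0.5 × 10⁻ᴺ × 64658.1 m.
Need 0.5 × 64658.1 × 10⁻ᴺ ≤ 0.15 → 10⁻ᴺ ≤ 4.640e-06, so N ≥ 5.33.
So 6 decimal places suffice (0.0323 m); 5 would allow up to 0.323 m.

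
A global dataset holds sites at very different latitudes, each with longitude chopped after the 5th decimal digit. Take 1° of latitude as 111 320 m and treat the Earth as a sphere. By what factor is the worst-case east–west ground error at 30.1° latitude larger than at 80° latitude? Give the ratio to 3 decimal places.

Truncating at 5 decimal places can drop up to a full unit in the last place, so the longitude may be off by as much as 1e-05°.
At 30.1°: 1e-05° × 111320 × cos 30.1° = 1e-05 × 111320 × 0.8652 ≈ 0.96309 m.
Error at 80° = 1e-05° × 111320 × cos 80° ≈ 1.1132 × 0.1736 = 0.19331 m.
Ratio: 0.96309 / 0.19331 = cos 30.1° / cos 80° ≈ 4.9822.

4.982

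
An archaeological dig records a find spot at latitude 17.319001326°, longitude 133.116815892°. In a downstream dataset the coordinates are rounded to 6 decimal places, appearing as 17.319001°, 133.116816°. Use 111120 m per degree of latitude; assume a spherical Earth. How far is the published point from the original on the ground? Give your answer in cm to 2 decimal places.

The latitude changed by +0.000000326° and the longitude by -0.000000108°.
N–S: 0.000000326° × 111120 m/° = 0.0362251 m.
East–west at this latitude: -0.000000108° × 111120 × cos 17.319° ≈ -0.000000108 × 106082 = -0.0114569 m.
Hypotenuse of the two orthogonal shifts: √(0.0362251² + 0.0114569²) = 0.0379937 m.
That is 0.0379937 m = 3.7994 cm.

3.80 cm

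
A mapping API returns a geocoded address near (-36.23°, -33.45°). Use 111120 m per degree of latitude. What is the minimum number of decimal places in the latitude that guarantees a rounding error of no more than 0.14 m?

6 decimal places

One degree of latitude covers 111120 m.
N decimal places → at most half a unit in the last place, 0.5 × 10⁻ᴺ° = 111120/2 × 10⁻ᴺ m.
Setting 55560 × 10⁻ᴺ ≤ 0.14 gives 10ᴺ ≥ 3.969e+05, i.e. N ≥ 5.60.
N = 5 would give 0.556 m (too coarse); N = 6 gives 0.0556 m ≤ 0.14 m.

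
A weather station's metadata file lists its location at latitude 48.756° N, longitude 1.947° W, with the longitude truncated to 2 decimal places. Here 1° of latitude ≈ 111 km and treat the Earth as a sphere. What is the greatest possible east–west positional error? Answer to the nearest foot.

2401 feet

Truncating at 2 decimal places can drop up to a full unit in the last place, so the longitude may be off by as much as 0.01°.
One degree of longitude at 48.756° is 111000 × cos 48.756° ≈ 111000 × 0.6593 = 73178.6 m.
East–west error: 0.01° × 73178.6 m/° ≈ 731.786 m.
Converting: 731.786 m × 3.2808 ft/m ≈ 2400.9 ft.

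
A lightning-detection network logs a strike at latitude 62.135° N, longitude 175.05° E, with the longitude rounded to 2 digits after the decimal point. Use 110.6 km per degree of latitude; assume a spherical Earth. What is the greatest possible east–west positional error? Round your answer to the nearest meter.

Rounding to 2 decimal places leaves the longitude within ±0.005° of the true value.
Parallels shrink by cos φ, so at 62.135° a degree of longitude is 110600 × 0.4674 ≈ 51693.3 m.
Maximum E–W displacement: 0.005 × 51693.3 = 258.467 m.

258 meters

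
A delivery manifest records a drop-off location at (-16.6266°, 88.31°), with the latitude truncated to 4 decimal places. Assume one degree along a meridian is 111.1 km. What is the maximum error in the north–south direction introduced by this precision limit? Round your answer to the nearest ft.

Truncating at 4 decimal places can drop up to a full unit in the last place, so the latitude may be off by as much as 0.0001°.
So the N–S error is at most 0.0001 × 111100 = 11.11 m.
In feet: 11.11 m ÷ 0.3048 ≈ 36.45 ft.

36 ft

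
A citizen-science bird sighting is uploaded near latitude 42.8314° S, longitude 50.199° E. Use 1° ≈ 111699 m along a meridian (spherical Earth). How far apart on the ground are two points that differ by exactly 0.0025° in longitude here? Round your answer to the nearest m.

205 m

One degree of longitude here spans 111699 × cos 42.8314° = 111699 × 0.7334 ≈ 81915.3 m; 0.0025° of that is 204.788 m.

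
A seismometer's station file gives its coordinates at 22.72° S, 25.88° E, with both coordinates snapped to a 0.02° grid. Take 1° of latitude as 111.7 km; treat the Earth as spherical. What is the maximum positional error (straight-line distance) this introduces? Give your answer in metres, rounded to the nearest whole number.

With a 0.02° grid the true value lies within half a step, ±0.02°/2 = ±0.01°, of the stored one.
N–S: 0.01° × 111700 m/° = 1117 m.
E–W at 22.72°: 0.01° × 111700 × cos 22.72° = 0.01 × 111700 × 0.9224 ≈ 1030.32 m.
Worst case both components are at the extreme and orthogonal: √(1117² + 1030.32²) ≈ 1519.62 m.

1520 metres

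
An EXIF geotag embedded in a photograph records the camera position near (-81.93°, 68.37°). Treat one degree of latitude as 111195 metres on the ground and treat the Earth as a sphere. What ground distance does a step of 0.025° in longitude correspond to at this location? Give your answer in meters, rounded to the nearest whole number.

One degree of longitude here spans 111195 × cos 81.93° = 111195 × 0.1404 ≈ 15609.9 m; 0.025° of that is 390.247 m.

390 meters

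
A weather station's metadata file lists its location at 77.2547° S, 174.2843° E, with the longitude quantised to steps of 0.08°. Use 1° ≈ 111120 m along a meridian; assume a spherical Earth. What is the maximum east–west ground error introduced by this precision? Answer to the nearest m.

981 m

With a 0.08° grid the true value lies within half a step, ±0.08°/2 = ±0.04°, of the stored one.
One degree of longitude at 77.2547° is 111120 × cos 77.2547° ≈ 111120 × 0.2206 = 24515 m.
Maximum E–W displacement: 0.04 × 24515 = 980.6 m.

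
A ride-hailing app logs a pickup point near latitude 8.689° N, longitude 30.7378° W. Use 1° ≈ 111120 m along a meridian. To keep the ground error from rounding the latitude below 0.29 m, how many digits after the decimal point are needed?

One degree of latitude covers 111120 m.
With N decimal places the half-ulp bound is 0.5·10⁻ᴺ°, or 0.5·10⁻ᴺ × 111120 m on the ground.
Setting 55560 × 10⁻ᴺ ≤ 0.29 gives 10ᴺ ≥ 1.916e+05, i.e. N ≥ 5.28.
At 5 places the error can reach 0.556 m, but 6 places keeps it to 0.0556 m.

6 decimal places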